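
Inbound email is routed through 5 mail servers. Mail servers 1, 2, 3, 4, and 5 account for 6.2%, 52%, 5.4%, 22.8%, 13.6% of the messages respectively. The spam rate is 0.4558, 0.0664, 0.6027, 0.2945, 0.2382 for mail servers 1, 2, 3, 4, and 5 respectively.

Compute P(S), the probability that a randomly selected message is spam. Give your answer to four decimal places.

P(S) ≈ 0.1949

P(S) = P(S|1)·P(1) + P(S|2)·P(2) + P(S|3)·P(3) + P(S|4)·P(4) + P(S|5)·P(5)
      = 0.4558·0.062 + 0.0664·0.52 + 0.6027·0.054 + 0.2945·0.228 + 0.2382·0.136
      = 0.0282596 + 0.034528 + 0.0325458 + 0.067146 + 0.0323952 = 0.1948746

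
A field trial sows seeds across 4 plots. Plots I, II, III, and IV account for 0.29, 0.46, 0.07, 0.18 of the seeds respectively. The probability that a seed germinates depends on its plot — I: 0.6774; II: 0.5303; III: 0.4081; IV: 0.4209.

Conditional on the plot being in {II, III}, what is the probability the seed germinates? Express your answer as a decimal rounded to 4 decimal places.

0.5142

Let S = {II, III}.
P(S) = 0.46 + 0.07 = 0.53.
P(G ∩ S) = 0.5303·0.46 + 0.4081·0.07 = 0.243938 + 0.028567 = 0.272505.
P(G | S) = 0.272505 / 0.53 = 0.514160…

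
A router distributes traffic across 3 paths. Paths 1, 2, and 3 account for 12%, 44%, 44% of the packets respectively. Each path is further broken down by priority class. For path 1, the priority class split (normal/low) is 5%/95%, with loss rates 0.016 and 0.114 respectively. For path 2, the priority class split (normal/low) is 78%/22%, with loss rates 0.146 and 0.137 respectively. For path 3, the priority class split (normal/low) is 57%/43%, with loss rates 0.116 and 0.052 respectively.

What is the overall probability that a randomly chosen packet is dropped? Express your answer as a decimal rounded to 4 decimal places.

P(L|1) = 0.05·0.016 + 0.95·0.114 = 0.0008 + 0.1083 = 0.1091
P(L|2) = 0.78·0.146 + 0.22·0.137 = 0.11388 + 0.03014 = 0.14402
P(L|3) = 0.57·0.116 + 0.43·0.052 = 0.06612 + 0.02236 = 0.08848
By total probability over the outer partition,
P(L) = 0.12·0.1091 + 0.44·0.14402 + 0.44·0.08848
      = 0.013092 + 0.0633688 + 0.0389312 = 0.115392

0.1154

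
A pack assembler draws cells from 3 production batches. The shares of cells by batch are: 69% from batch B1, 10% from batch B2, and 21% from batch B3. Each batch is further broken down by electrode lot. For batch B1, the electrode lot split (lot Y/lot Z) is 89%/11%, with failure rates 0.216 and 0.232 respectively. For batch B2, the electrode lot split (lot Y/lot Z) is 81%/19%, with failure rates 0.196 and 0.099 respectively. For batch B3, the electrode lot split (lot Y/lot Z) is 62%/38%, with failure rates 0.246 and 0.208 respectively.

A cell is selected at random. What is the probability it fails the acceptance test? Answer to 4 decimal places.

P(F|B1) = 0.89·0.216 + 0.11·0.232 = 0.19224 + 0.02552 = 0.21776
P(F|B2) = 0.81·0.196 + 0.19·0.099 = 0.15876 + 0.01881 = 0.17757
P(F|B3) = 0.62·0.246 + 0.38·0.208 = 0.15252 + 0.07904 = 0.23156
Then overall,
P(F) = 0.69·0.21776 + 0.1·0.17757 + 0.21·0.23156
      = 0.1502544 + 0.017757 + 0.0486276 = 0.216639

0.2166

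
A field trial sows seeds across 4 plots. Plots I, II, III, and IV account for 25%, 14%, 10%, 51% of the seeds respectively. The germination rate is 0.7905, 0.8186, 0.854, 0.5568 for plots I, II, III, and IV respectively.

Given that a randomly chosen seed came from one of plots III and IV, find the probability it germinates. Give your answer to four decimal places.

0.6055

Let S = {III, IV}.
P(S) = 0.1 + 0.51 = 0.61.
P(G ∩ S) = 0.854·0.1 + 0.5568·0.51 = 0.0854 + 0.283968 = 0.369368.
P(G | S) = 0.369368 / 0.61 = 0.605521…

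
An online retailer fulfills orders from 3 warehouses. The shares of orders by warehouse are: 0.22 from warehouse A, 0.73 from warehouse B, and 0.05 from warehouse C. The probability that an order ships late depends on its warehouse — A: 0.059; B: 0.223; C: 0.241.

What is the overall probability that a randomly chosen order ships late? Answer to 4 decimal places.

P(L) ≈ 0.1878

P(L) = P(L|A)·P(A) + P(L|B)·P(B) + P(L|C)·P(C)
      = 0.059·0.22 + 0.223·0.73 + 0.241·0.05
      = 0.01298 + 0.16279 + 0.01205 = 0.18782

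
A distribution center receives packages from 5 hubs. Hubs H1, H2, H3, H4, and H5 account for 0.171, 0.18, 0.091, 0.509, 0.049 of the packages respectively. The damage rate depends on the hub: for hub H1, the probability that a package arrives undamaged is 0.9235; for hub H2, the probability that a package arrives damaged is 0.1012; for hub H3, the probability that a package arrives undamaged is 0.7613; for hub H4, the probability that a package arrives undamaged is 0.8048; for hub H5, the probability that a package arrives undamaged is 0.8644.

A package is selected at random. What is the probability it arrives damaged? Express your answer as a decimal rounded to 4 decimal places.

0.1590

P(D|H1) = 1 − 0.9235 = 0.0765.
P(D|H3) = 1 − 0.7613 = 0.2387.
P(D|H4) = 1 − 0.8048 = 0.1952.
P(D|H5) = 1 − 0.8644 = 0.1356.
Summing over the partition,
P(D) = P(D|H1)·P(H1) + P(D|H2)·P(H2) + P(D|H3)·P(H3) + P(D|H4)·P(H4) + P(D|H5)·P(H5)
      = 0.0765·0.171 + 0.1012·0.18 + 0.2387·0.091 + 0.1952·0.509 + 0.1356·0.049
      = 0.0130815 + 0.018216 + 0.0217217 + 0.0993568 + 0.0066444 = 0.1590204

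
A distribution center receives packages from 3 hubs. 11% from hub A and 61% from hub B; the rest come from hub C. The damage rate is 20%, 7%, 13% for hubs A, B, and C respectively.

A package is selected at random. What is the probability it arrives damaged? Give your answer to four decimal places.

P(C) = 1 − (0.11 + 0.61) = 0.28.
Summing over the partition,
P(D) = P(D|A)·P(A) + P(D|B)·P(B) + P(D|C)·P(C)
      = 0.2·0.11 + 0.07·0.61 + 0.13·0.28
      = 0.022 + 0.0427 + 0.0364 = 0.1011

P(D) ≈ 0.1011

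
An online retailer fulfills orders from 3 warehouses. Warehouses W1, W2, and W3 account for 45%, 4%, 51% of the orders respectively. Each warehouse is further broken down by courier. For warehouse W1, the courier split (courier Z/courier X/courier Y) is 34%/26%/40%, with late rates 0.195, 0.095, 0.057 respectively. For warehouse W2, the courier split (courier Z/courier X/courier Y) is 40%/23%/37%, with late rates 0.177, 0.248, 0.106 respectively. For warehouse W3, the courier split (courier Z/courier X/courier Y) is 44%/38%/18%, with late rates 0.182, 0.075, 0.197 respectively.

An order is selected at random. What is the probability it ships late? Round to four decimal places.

P(L) ≈ 0.1314

P(L|W1) = 0.34·0.195 + 0.26·0.095 + 0.4·0.057 = 0.0663 + 0.0247 + 0.0228 = 0.1138
P(L|W2) = 0.4·0.177 + 0.23·0.248 + 0.37·0.106 = 0.0708 + 0.05704 + 0.03922 = 0.16706
P(L|W3) = 0.44·0.182 + 0.38·0.075 + 0.18·0.197 = 0.08008 + 0.0285 + 0.03546 = 0.14404
Then overall,
P(L) = 0.45·0.1138 + 0.04·0.16706 + 0.51·0.14404
      = 0.05121 + 0.0066824 + 0.0734604 = 0.1313528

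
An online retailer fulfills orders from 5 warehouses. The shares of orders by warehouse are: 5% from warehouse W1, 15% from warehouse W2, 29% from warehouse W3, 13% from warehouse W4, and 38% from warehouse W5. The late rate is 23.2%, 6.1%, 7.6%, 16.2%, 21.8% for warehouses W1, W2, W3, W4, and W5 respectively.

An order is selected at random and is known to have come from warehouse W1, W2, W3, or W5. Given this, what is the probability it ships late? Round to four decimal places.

Let S = {W1, W2, W3, W5}.
P(S) = 0.05 + 0.15 + 0.29 + 0.38 = 0.87.
P(L ∩ S) = 0.232·0.05 + 0.061·0.15 + 0.076·0.29 + 0.218·0.38 = 0.0116 + 0.00915 + 0.02204 + 0.08284 = 0.12563.
P(L | S) = 0.12563 / 0.87 = 0.144402…

P(L|S) ≈ 0.1444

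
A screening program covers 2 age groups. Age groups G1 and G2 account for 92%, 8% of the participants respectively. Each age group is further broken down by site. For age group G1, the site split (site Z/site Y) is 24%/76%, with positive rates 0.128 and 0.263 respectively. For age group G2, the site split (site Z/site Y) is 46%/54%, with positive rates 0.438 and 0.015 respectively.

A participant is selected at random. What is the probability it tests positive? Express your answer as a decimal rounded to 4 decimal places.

P(T|G1) = 0.24·0.128 + 0.76·0.263 = 0.03072 + 0.19988 = 0.2306
P(T|G2) = 0.46·0.438 + 0.54·0.015 = 0.20148 + 0.0081 = 0.20958
By total probability over the outer partition,
P(T) = 0.92·0.2306 + 0.08·0.20958
      = 0.212152 + 0.0167664 = 0.2289184

0.2289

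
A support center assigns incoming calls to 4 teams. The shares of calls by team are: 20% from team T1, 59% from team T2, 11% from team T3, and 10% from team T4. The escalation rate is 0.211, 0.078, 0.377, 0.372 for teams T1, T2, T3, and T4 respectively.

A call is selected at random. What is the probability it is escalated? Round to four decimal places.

By the law of total probability,
P(E) = P(E|T1)·P(T1) + P(E|T2)·P(T2) + P(E|T3)·P(T3) + P(E|T4)·P(T4)
      = 0.211·0.2 + 0.078·0.59 + 0.377·0.11 + 0.372·0.1
      = 0.0422 + 0.04602 + 0.04147 + 0.0372 = 0.16689

P(E) ≈ 0.1669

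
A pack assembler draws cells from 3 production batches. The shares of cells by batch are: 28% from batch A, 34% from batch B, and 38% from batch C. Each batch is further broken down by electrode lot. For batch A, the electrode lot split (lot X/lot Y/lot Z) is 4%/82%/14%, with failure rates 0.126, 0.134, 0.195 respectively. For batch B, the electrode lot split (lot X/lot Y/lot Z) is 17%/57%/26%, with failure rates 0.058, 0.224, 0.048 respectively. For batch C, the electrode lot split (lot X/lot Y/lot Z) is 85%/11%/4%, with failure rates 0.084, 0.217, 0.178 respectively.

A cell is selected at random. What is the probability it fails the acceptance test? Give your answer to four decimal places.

P(F|A) = 0.04·0.126 + 0.82·0.134 + 0.14·0.195 = 0.00504 + 0.10988 + 0.0273 = 0.14222
P(F|B) = 0.17·0.058 + 0.57·0.224 + 0.26·0.048 = 0.00986 + 0.12768 + 0.01248 = 0.15002
P(F|C) = 0.85·0.084 + 0.11·0.217 + 0.04·0.178 = 0.0714 + 0.02387 + 0.00712 = 0.10239
By total probability over the outer partition,
P(F) = 0.28·0.14222 + 0.34·0.15002 + 0.38·0.10239
      = 0.0398216 + 0.0510068 + 0.0389082 = 0.1297366

0.1297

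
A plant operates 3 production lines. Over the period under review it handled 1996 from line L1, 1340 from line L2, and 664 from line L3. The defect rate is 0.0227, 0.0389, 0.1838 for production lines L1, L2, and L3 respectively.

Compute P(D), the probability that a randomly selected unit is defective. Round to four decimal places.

Total: 1996 + 1340 + 664 = 4000.
P(L1) = 1996/4000 = 0.499. P(L2) = 1340/4000 = 0.335. P(L3) = 664/4000 = 0.166.
P(D) = P(D|L1)·P(L1) + P(D|L2)·P(L2) + P(D|L3)·P(L3)
      = 0.0227·0.499 + 0.0389·0.335 + 0.1838·0.166
      = 0.0113273 + 0.0130315 + 0.0305108 = 0.0548696

P(D) ≈ 0.0549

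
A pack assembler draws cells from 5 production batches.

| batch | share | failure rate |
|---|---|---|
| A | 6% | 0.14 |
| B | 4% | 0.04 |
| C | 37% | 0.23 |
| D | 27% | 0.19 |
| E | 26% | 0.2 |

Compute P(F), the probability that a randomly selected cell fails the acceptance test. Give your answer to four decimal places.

Using total probability over the partition,
P(F) = P(F|A)·P(A) + P(F|B)·P(B) + P(F|C)·P(C) + P(F|D)·P(D) + P(F|E)·P(E)
      = 0.14·0.06 + 0.04·0.04 + 0.23·0.37 + 0.19·0.27 + 0.2·0.26
      = 0.0084 + 0.0016 + 0.0851 + 0.0513 + 0.052 = 0.1984

0.1984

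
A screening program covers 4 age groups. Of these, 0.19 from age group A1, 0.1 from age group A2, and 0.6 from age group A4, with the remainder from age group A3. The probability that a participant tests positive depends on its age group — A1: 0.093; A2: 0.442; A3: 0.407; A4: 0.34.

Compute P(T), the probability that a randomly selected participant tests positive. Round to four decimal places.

P(A3) = 1 − (0.19 + 0.1 + 0.6) = 0.11.
P(T) = P(T|A1)·P(A1) + P(T|A2)·P(A2) + P(T|A3)·P(A3) + P(T|A4)·P(A4)
      = 0.093·0.19 + 0.442·0.1 + 0.407·0.11 + 0.34·0.6
      = 0.01767 + 0.0442 + 0.04477 + 0.204 = 0.31064

P(T) ≈ 0.3106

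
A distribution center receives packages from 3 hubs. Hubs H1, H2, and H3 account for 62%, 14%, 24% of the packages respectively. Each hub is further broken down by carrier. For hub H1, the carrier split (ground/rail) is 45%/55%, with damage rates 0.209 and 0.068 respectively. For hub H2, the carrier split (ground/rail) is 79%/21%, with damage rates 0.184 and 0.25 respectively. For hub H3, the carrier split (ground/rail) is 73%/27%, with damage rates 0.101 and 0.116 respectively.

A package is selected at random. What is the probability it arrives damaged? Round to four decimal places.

P(D|H1) = 0.45·0.209 + 0.55·0.068 = 0.09405 + 0.0374 = 0.13145
P(D|H2) = 0.79·0.184 + 0.21·0.25 = 0.14536 + 0.0525 = 0.19786
P(D|H3) = 0.73·0.101 + 0.27·0.116 = 0.07373 + 0.03132 = 0.10505
Then overall,
P(D) = 0.62·0.13145 + 0.14·0.19786 + 0.24·0.10505
      = 0.081499 + 0.0277004 + 0.025212 = 0.1344114

P(D) ≈ 0.1344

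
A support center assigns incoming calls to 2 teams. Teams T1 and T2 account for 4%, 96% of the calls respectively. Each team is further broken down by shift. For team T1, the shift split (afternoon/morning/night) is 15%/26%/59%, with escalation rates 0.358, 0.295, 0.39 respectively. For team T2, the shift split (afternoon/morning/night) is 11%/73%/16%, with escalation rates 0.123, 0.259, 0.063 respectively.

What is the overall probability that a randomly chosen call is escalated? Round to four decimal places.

0.2186

P(E|T1) = 0.15·0.358 + 0.26·0.295 + 0.59·0.39 = 0.0537 + 0.0767 + 0.2301 = 0.3605
P(E|T2) = 0.11·0.123 + 0.73·0.259 + 0.16·0.063 = 0.01353 + 0.18907 + 0.01008 = 0.21268
Then overall,
P(E) = 0.04·0.3605 + 0.96·0.21268
      = 0.01442 + 0.2041728 = 0.2185928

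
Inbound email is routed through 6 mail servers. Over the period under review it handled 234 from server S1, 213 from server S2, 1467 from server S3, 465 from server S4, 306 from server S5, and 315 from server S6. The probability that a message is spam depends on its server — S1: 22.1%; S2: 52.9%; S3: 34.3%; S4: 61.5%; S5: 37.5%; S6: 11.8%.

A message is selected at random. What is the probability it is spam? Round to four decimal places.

Total: 234 + 213 + 1467 + 465 + 306 + 315 = 3000.
P(S1) = 234/3000 = 0.078. P(S2) = 213/3000 = 0.071. P(S3) = 1467/3000 = 0.489. P(S4) = 465/3000 = 0.155. P(S5) = 306/3000 = 0.102. P(S6) = 315/3000 = 0.105.
P(S) = P(S|S1)·P(S1) + P(S|S2)·P(S2) + P(S|S3)·P(S3) + P(S|S4)·P(S4) + P(S|S5)·P(S5) + P(S|S6)·P(S6)
      = 0.221·0.078 + 0.529·0.071 + 0.343·0.489 + 0.615·0.155 + 0.375·0.102 + 0.118·0.105
      = 0.017238 + 0.037559 + 0.167727 + 0.095325 + 0.03825 + 0.01239 = 0.368489

P(S) ≈ 0.3685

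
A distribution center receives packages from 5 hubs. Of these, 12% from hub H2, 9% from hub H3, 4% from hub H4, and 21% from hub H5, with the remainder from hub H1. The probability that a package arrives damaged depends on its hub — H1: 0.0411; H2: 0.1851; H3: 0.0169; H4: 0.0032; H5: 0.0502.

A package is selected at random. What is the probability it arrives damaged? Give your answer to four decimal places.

P(D) ≈ 0.0566

P(H1) = 1 − (0.12 + 0.09 + 0.04 + 0.21) = 0.54.
P(D) = P(D|H1)·P(H1) + P(D|H2)·P(H2) + P(D|H3)·P(H3) + P(D|H4)·P(H4) + P(D|H5)·P(H5)
      = 0.0411·0.54 + 0.1851·0.12 + 0.0169·0.09 + 0.0032·0.04 + 0.0502·0.21
      = 0.022194 + 0.022212 + 0.001521 + 0.000128 + 0.010542 = 0.056597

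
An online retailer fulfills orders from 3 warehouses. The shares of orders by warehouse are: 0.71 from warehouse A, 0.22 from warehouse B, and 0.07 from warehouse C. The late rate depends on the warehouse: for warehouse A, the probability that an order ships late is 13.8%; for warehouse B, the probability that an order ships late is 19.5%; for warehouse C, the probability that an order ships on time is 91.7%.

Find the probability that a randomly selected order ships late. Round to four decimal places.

0.1467

P(L|C) = 1 − 0.917 = 0.083.
By the law of total probability,
P(L) = P(L|A)·P(A) + P(L|B)·P(B) + P(L|C)·P(C)
      = 0.138·0.71 + 0.195·0.22 + 0.083·0.07
      = 0.09798 + 0.0429 + 0.00581 = 0.14669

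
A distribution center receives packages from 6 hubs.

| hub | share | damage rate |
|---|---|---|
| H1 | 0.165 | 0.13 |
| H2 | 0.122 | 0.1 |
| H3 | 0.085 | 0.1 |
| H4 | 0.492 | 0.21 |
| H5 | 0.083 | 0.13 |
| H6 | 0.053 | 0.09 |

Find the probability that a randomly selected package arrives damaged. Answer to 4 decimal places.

0.1610

P(D) = P(D|H1)·P(H1) + P(D|H2)·P(H2) + P(D|H3)·P(H3) + P(D|H4)·P(H4) + P(D|H5)·P(H5) + P(D|H6)·P(H6)
      = 0.13·0.165 + 0.1·0.122 + 0.1·0.085 + 0.21·0.492 + 0.13·0.083 + 0.09·0.053
      = 0.02145 + 0.0122 + 0.0085 + 0.10332 + 0.01079 + 0.00477 = 0.16103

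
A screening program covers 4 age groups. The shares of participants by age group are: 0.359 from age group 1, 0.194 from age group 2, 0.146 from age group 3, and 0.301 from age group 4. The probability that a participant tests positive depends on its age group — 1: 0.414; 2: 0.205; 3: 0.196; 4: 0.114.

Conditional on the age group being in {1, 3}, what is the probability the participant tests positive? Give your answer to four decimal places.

0.3510

Let S = {1, 3}.
P(S) = 0.359 + 0.146 = 0.505.
P(T ∩ S) = 0.414·0.359 + 0.196·0.146 = 0.148626 + 0.028616 = 0.177242.
P(T | S) = 0.177242 / 0.505 = 0.350974…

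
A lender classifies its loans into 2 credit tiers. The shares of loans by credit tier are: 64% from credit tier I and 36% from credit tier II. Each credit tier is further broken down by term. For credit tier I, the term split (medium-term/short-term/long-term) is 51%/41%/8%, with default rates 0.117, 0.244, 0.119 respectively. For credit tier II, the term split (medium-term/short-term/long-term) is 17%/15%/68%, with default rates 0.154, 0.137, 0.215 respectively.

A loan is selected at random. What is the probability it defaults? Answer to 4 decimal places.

0.1778

P(D|I) = 0.51·0.117 + 0.41·0.244 + 0.08·0.119 = 0.05967 + 0.10004 + 0.00952 = 0.16923
P(D|II) = 0.17·0.154 + 0.15·0.137 + 0.68·0.215 = 0.02618 + 0.02055 + 0.1462 = 0.19293
By total probability over the outer partition,
P(D) = 0.64·0.16923 + 0.36·0.19293
      = 0.1083072 + 0.0694548 = 0.177762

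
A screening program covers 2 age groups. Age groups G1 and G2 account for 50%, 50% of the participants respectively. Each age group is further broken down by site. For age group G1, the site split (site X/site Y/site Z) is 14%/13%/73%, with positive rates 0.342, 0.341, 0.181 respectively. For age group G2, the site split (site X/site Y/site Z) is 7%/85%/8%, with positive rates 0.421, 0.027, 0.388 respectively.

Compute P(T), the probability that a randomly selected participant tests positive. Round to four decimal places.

P(T|G1) = 0.14·0.342 + 0.13·0.341 + 0.73·0.181 = 0.04788 + 0.04433 + 0.13213 = 0.22434
P(T|G2) = 0.07·0.421 + 0.85·0.027 + 0.08·0.388 = 0.02947 + 0.02295 + 0.03104 = 0.08346
By total probability over the outer partition,
P(T) = 0.5·0.22434 + 0.5·0.08346
      = 0.11217 + 0.04173 = 0.1539

0.1539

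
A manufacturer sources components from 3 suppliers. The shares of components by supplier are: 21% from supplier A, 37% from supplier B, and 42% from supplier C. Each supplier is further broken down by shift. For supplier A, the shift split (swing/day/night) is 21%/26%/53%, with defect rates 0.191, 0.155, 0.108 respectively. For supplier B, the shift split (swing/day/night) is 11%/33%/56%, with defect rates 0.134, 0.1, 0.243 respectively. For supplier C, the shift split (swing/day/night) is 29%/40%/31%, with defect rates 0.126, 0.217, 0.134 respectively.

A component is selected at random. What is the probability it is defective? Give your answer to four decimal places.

P(D|A) = 0.21·0.191 + 0.26·0.155 + 0.53·0.108 = 0.04011 + 0.0403 + 0.05724 = 0.13765
P(D|B) = 0.11·0.134 + 0.33·0.1 + 0.56·0.243 = 0.01474 + 0.033 + 0.13608 = 0.18382
P(D|C) = 0.29·0.126 + 0.4·0.217 + 0.31·0.134 = 0.03654 + 0.0868 + 0.04154 = 0.16488
Then overall,
P(D) = 0.21·0.13765 + 0.37·0.18382 + 0.42·0.16488
      = 0.0289065 + 0.0680134 + 0.0692496 = 0.1661695

P(D) ≈ 0.1662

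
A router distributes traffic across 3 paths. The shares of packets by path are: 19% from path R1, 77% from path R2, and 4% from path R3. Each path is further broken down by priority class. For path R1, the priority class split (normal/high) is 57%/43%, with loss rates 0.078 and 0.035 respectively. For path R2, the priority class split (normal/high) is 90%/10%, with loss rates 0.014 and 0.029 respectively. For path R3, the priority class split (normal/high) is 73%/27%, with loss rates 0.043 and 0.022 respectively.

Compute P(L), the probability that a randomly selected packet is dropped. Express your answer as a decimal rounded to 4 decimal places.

P(L|R1) = 0.57·0.078 + 0.43·0.035 = 0.04446 + 0.01505 = 0.05951
P(L|R2) = 0.9·0.014 + 0.1·0.029 = 0.0126 + 0.0029 = 0.0155
P(L|R3) = 0.73·0.043 + 0.27·0.022 = 0.03139 + 0.00594 = 0.03733
Then overall,
P(L) = 0.19·0.05951 + 0.77·0.0155 + 0.04·0.03733
      = 0.0113069 + 0.011935 + 0.0014932 = 0.0247351

P(L) ≈ 0.0247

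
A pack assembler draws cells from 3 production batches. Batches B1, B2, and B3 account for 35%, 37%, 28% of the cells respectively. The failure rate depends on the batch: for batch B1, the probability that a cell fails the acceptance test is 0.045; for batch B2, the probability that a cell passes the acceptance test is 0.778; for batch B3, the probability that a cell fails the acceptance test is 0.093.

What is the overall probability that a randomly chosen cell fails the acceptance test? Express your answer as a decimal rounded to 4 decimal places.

P(F|B2) = 1 − 0.778 = 0.222.
P(F) = P(F|B1)·P(B1) + P(F|B2)·P(B2) + P(F|B3)·P(B3)
      = 0.045·0.35 + 0.222·0.37 + 0.093·0.28
      = 0.01575 + 0.08214 + 0.02604 = 0.12393

0.1239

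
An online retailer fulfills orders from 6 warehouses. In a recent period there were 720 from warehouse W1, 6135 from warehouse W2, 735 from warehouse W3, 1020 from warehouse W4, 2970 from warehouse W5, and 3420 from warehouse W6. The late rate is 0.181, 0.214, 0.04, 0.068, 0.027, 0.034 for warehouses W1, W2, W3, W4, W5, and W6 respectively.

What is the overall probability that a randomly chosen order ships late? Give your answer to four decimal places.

0.1159

Total: 720 + 6135 + 735 + 1020 + 2970 + 3420 = 15000.
P(W1) = 720/15000 = 0.048. P(W2) = 6135/15000 = 0.409. P(W3) = 735/15000 = 0.049. P(W4) = 1020/15000 = 0.068. P(W5) = 2970/15000 = 0.198. P(W6) = 3420/15000 = 0.228.
Using total probability over the partition,
P(L) = P(L|W1)·P(W1) + P(L|W2)·P(W2) + P(L|W3)·P(W3) + P(L|W4)·P(W4) + P(L|W5)·P(W5) + P(L|W6)·P(W6)
      = 0.181·0.048 + 0.214·0.409 + 0.04·0.049 + 0.068·0.068 + 0.027·0.198 + 0.034·0.228
      = 0.008688 + 0.087526 + 0.00196 + 0.004624 + 0.005346 + 0.007752 = 0.115896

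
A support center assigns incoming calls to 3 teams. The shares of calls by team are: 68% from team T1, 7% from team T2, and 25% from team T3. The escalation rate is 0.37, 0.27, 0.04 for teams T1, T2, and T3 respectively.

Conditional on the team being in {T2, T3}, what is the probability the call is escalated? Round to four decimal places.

Let S = {T2, T3}.
P(S) = 0.07 + 0.25 = 0.32.
P(E ∩ S) = 0.27·0.07 + 0.04·0.25 = 0.0189 + 0.01 = 0.0289.
P(E | S) = 0.0289 / 0.32 = 0.090313…

P(E|S) ≈ 0.0903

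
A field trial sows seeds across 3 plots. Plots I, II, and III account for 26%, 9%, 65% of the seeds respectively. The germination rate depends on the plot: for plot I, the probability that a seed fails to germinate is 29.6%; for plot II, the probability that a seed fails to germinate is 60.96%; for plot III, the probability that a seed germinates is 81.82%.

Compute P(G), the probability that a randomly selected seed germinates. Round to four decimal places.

P(G|I) = 1 − 0.296 = 0.704.
P(G|II) = 1 − 0.6096 = 0.3904.
Summing over the partition,
P(G) = P(G|I)·P(I) + P(G|II)·P(II) + P(G|III)·P(III)
      = 0.704·0.26 + 0.3904·0.09 + 0.8182·0.65
      = 0.18304 + 0.035136 + 0.53183 = 0.750006

P(G) ≈ 0.7500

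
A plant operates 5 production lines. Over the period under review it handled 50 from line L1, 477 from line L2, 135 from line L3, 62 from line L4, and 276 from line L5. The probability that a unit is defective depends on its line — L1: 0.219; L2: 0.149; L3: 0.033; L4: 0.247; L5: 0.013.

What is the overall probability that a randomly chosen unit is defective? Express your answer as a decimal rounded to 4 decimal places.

0.1054

Total: 50 + 477 + 135 + 62 + 276 = 1000.
P(L1) = 50/1000 = 0.05. P(L2) = 477/1000 = 0.477. P(L3) = 135/1000 = 0.135. P(L4) = 62/1000 = 0.062. P(L5) = 276/1000 = 0.276.
P(D) = P(D|L1)·P(L1) + P(D|L2)·P(L2) + P(D|L3)·P(L3) + P(D|L4)·P(L4) + P(D|L5)·P(L5)
      = 0.219·0.05 + 0.149·0.477 + 0.033·0.135 + 0.247·0.062 + 0.013·0.276
      = 0.01095 + 0.071073 + 0.004455 + 0.015314 + 0.003588 = 0.10538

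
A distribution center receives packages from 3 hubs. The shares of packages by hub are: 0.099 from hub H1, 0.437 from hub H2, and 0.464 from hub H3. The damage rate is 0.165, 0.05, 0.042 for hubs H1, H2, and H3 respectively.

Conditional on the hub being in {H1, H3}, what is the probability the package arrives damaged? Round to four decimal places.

P(D|S) ≈ 0.0636

Let S = {H1, H3}.
P(S) = 0.099 + 0.464 = 0.563.
P(D ∩ S) = 0.165·0.099 + 0.042·0.464 = 0.016335 + 0.019488 = 0.035823.
P(D | S) = 0.035823 / 0.563 = 0.063629…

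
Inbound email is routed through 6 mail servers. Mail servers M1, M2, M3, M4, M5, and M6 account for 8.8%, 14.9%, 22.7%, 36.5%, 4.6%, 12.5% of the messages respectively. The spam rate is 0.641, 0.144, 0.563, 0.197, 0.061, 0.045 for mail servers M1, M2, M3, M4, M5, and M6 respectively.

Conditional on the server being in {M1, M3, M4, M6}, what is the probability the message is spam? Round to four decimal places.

Let J = {M1, M3, M4, M6}.
P(J) = 0.088 + 0.227 + 0.365 + 0.125 = 0.805.
P(S ∩ J) = 0.641·0.088 + 0.563·0.227 + 0.197·0.365 + 0.045·0.125 = 0.056408 + 0.127801 + 0.071905 + 0.005625 = 0.261739.
P(S | J) = 0.261739 / 0.805 = 0.325142…

0.3251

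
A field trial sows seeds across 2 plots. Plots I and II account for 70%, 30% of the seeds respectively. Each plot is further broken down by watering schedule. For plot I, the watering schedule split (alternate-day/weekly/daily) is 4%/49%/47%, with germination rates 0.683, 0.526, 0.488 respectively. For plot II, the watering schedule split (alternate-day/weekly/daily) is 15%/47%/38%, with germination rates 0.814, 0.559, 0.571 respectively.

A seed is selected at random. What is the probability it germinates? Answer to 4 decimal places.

P(G|I) = 0.04·0.683 + 0.49·0.526 + 0.47·0.488 = 0.02732 + 0.25774 + 0.22936 = 0.51442
P(G|II) = 0.15·0.814 + 0.47·0.559 + 0.38·0.571 = 0.1221 + 0.26273 + 0.21698 = 0.60181
By total probability over the outer partition,
P(G) = 0.7·0.51442 + 0.3·0.60181
      = 0.360094 + 0.180543 = 0.540637

0.5406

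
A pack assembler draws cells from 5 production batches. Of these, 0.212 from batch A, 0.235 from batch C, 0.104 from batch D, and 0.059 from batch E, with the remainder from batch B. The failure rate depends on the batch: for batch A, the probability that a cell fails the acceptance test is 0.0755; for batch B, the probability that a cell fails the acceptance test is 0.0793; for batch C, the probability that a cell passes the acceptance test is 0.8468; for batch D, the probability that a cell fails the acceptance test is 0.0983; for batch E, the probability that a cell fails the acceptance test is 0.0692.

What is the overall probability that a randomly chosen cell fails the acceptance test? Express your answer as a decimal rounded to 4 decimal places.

0.0972

P(B) = 1 − (0.212 + 0.235 + 0.104 + 0.059) = 0.39.
P(F|C) = 1 − 0.8468 = 0.1532.
P(F) = P(F|A)·P(A) + P(F|B)·P(B) + P(F|C)·P(C) + P(F|D)·P(D) + P(F|E)·P(E)
      = 0.0755·0.212 + 0.0793·0.39 + 0.1532·0.235 + 0.0983·0.104 + 0.0692·0.059
      = 0.016006 + 0.030927 + 0.036002 + 0.0102232 + 0.0040828 = 0.097241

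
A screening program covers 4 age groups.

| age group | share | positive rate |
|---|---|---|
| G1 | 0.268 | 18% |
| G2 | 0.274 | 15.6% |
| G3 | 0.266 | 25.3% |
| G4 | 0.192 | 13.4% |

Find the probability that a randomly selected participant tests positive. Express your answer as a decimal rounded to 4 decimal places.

0.1840

By the law of total probability,
P(T) = P(T|G1)·P(G1) + P(T|G2)·P(G2) + P(T|G3)·P(G3) + P(T|G4)·P(G4)
      = 0.18·0.268 + 0.156·0.274 + 0.253·0.266 + 0.134·0.192
      = 0.04824 + 0.042744 + 0.067298 + 0.025728 = 0.18401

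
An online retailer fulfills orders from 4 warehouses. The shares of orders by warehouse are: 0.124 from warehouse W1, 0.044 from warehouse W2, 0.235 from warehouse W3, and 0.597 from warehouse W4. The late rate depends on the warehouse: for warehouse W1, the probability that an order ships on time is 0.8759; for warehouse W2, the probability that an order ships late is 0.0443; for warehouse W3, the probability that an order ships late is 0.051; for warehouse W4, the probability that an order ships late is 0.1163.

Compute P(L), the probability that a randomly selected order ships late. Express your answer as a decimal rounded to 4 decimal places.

P(L|W1) = 1 − 0.8759 = 0.1241.
By the law of total probability,
P(L) = P(L|W1)·P(W1) + P(L|W2)·P(W2) + P(L|W3)·P(W3) + P(L|W4)·P(W4)
      = 0.1241·0.124 + 0.0443·0.044 + 0.051·0.235 + 0.1163·0.597
      = 0.0153884 + 0.0019492 + 0.011985 + 0.0694311 = 0.0987537

0.0988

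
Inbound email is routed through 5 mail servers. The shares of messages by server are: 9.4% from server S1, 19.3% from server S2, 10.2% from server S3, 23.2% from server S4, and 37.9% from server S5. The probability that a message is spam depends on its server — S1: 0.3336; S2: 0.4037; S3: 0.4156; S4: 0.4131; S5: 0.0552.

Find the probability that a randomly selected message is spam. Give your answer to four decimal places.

P(S) = P(S|S1)·P(S1) + P(S|S2)·P(S2) + P(S|S3)·P(S3) + P(S|S4)·P(S4) + P(S|S5)·P(S5)
      = 0.3336·0.094 + 0.4037·0.193 + 0.4156·0.102 + 0.4131·0.232 + 0.0552·0.379
      = 0.0313584 + 0.0779141 + 0.0423912 + 0.0958392 + 0.0209208 = 0.2684237

P(S) ≈ 0.2684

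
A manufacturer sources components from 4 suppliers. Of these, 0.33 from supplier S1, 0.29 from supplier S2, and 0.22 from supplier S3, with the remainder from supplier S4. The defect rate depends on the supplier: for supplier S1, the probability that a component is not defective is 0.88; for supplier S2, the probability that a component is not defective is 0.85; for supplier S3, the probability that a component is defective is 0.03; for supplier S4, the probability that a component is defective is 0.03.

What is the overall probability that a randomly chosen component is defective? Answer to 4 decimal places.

P(S4) = 1 − (0.33 + 0.29 + 0.22) = 0.16.
P(D|S1) = 1 − 0.88 = 0.12.
P(D|S2) = 1 − 0.85 = 0.15.
Summing over the partition,
P(D) = P(D|S1)·P(S1) + P(D|S2)·P(S2) + P(D|S3)·P(S3) + P(D|S4)·P(S4)
      = 0.12·0.33 + 0.15·0.29 + 0.03·0.22 + 0.03·0.16
      = 0.0396 + 0.0435 + 0.0066 + 0.0048 = 0.0945

0.0945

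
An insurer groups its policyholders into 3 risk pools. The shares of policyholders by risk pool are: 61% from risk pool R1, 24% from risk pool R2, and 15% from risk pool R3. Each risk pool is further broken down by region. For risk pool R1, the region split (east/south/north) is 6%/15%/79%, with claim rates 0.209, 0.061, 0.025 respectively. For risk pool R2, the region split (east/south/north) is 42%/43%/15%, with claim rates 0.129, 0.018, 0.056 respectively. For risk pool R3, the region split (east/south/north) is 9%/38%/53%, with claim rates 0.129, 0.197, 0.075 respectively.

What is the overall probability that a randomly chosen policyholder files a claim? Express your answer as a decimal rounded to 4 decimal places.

0.0611

P(C|R1) = 0.06·0.209 + 0.15·0.061 + 0.79·0.025 = 0.01254 + 0.00915 + 0.01975 = 0.04144
P(C|R2) = 0.42·0.129 + 0.43·0.018 + 0.15·0.056 = 0.05418 + 0.00774 + 0.0084 = 0.07032
P(C|R3) = 0.09·0.129 + 0.38·0.197 + 0.53·0.075 = 0.01161 + 0.07486 + 0.03975 = 0.12622
Then overall,
P(C) = 0.61·0.04144 + 0.24·0.07032 + 0.15·0.12622
      = 0.0252784 + 0.0168768 + 0.018933 = 0.0610882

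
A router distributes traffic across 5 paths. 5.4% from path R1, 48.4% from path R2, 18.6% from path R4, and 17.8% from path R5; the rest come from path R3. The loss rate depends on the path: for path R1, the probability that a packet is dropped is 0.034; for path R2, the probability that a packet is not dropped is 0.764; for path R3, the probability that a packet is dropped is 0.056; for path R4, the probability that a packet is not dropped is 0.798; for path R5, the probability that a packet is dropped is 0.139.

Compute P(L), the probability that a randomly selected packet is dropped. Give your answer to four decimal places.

P(R3) = 1 − (0.054 + 0.484 + 0.186 + 0.178) = 0.098.
P(L|R2) = 1 − 0.764 = 0.236.
P(L|R4) = 1 − 0.798 = 0.202.
Summing over the partition,
P(L) = P(L|R1)·P(R1) + P(L|R2)·P(R2) + P(L|R3)·P(R3) + P(L|R4)·P(R4) + P(L|R5)·P(R5)
      = 0.034·0.054 + 0.236·0.484 + 0.056·0.098 + 0.202·0.186 + 0.139·0.178
      = 0.001836 + 0.114224 + 0.005488 + 0.037572 + 0.024742 = 0.183862

0.1839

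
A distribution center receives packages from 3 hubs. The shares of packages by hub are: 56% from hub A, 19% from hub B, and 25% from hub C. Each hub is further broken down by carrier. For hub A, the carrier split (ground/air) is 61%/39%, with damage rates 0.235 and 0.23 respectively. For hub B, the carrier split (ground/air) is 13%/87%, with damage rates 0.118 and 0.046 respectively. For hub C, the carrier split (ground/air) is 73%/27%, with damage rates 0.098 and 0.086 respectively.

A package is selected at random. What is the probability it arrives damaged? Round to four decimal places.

P(D|A) = 0.61·0.235 + 0.39·0.23 = 0.14335 + 0.0897 = 0.23305
P(D|B) = 0.13·0.118 + 0.87·0.046 = 0.01534 + 0.04002 = 0.05536
P(D|C) = 0.73·0.098 + 0.27·0.086 = 0.07154 + 0.02322 = 0.09476
Then overall,
P(D) = 0.56·0.23305 + 0.19·0.05536 + 0.25·0.09476
      = 0.130508 + 0.0105184 + 0.02369 = 0.1647164

P(D) ≈ 0.1647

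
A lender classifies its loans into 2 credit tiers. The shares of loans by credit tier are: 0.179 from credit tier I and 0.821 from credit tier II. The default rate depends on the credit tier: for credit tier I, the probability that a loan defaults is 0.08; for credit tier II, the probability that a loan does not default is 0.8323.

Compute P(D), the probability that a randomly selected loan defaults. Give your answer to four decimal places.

P(D) ≈ 0.1520

P(D|II) = 1 − 0.8323 = 0.1677.
P(D) = P(D|I)·P(I) + P(D|II)·P(II)
      = 0.08·0.179 + 0.1677·0.821
      = 0.01432 + 0.1376817 = 0.1520017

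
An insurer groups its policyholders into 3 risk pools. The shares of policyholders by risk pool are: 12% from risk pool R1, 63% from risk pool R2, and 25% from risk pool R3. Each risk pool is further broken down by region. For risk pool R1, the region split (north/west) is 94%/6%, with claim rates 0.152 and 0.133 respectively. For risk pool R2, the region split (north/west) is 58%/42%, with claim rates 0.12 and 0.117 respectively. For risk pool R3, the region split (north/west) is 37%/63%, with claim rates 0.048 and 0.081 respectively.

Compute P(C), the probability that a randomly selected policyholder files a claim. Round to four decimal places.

P(C|R1) = 0.94·0.152 + 0.06·0.133 = 0.14288 + 0.00798 = 0.15086
P(C|R2) = 0.58·0.12 + 0.42·0.117 = 0.0696 + 0.04914 = 0.11874
P(C|R3) = 0.37·0.048 + 0.63·0.081 = 0.01776 + 0.05103 = 0.06879
Then overall,
P(C) = 0.12·0.15086 + 0.63·0.11874 + 0.25·0.06879
      = 0.0181032 + 0.0748062 + 0.0171975 = 0.1101069

0.1101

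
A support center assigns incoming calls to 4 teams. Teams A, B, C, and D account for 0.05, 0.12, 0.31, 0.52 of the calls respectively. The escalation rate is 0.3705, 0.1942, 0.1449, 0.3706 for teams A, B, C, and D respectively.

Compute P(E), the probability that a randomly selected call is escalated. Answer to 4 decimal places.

By the law of total probability,
P(E) = P(E|A)·P(A) + P(E|B)·P(B) + P(E|C)·P(C) + P(E|D)·P(D)
      = 0.3705·0.05 + 0.1942·0.12 + 0.1449·0.31 + 0.3706·0.52
      = 0.018525 + 0.023304 + 0.044919 + 0.192712 = 0.27946

0.2795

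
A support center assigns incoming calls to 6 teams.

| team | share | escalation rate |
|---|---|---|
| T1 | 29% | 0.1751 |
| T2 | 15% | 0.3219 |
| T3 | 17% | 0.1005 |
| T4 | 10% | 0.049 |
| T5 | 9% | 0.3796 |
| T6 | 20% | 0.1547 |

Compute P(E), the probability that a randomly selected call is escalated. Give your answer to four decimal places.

P(E) = P(E|T1)·P(T1) + P(E|T2)·P(T2) + P(E|T3)·P(T3) + P(E|T4)·P(T4) + P(E|T5)·P(T5) + P(E|T6)·P(T6)
      = 0.1751·0.29 + 0.3219·0.15 + 0.1005·0.17 + 0.049·0.1 + 0.3796·0.09 + 0.1547·0.2
      = 0.050779 + 0.048285 + 0.017085 + 0.0049 + 0.034164 + 0.03094 = 0.186153

P(E) ≈ 0.1862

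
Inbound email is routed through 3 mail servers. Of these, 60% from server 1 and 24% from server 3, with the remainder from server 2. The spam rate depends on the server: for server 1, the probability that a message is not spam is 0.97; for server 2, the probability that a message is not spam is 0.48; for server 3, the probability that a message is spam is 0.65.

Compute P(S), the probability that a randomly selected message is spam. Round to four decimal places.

0.2572

P(2) = 1 − (0.6 + 0.24) = 0.16.
P(S|1) = 1 − 0.97 = 0.03.
P(S|2) = 1 − 0.48 = 0.52.
P(S) = P(S|1)·P(1) + P(S|2)·P(2) + P(S|3)·P(3)
      = 0.03·0.6 + 0.52·0.16 + 0.65·0.24
      = 0.018 + 0.0832 + 0.156 = 0.2572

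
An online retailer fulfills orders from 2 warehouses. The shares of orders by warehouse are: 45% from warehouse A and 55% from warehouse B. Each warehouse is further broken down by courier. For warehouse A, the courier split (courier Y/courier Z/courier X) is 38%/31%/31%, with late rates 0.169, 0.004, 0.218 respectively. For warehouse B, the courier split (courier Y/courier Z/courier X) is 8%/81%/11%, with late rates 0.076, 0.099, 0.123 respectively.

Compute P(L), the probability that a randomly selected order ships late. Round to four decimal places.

P(L) ≈ 0.1148

P(L|A) = 0.38·0.169 + 0.31·0.004 + 0.31·0.218 = 0.06422 + 0.00124 + 0.06758 = 0.13304
P(L|B) = 0.08·0.076 + 0.81·0.099 + 0.11·0.123 = 0.00608 + 0.08019 + 0.01353 = 0.0998
By total probability over the outer partition,
P(L) = 0.45·0.13304 + 0.55·0.0998
      = 0.059868 + 0.05489 = 0.114758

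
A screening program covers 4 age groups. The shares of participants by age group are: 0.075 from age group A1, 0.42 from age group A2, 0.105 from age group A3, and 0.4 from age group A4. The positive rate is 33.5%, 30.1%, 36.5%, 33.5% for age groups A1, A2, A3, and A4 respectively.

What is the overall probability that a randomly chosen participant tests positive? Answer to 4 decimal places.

0.3239

Using total probability over the partition,
P(T) = P(T|A1)·P(A1) + P(T|A2)·P(A2) + P(T|A3)·P(A3) + P(T|A4)·P(A4)
      = 0.335·0.075 + 0.301·0.42 + 0.365·0.105 + 0.335·0.4
      = 0.025125 + 0.12642 + 0.038325 + 0.134 = 0.32387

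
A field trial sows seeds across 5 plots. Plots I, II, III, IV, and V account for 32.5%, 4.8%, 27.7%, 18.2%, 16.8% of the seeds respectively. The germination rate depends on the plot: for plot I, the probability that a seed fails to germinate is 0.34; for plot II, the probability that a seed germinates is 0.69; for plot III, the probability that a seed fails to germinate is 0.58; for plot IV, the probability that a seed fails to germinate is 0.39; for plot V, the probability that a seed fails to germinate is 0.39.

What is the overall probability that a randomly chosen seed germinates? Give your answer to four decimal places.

P(G|I) = 1 − 0.34 = 0.66.
P(G|III) = 1 − 0.58 = 0.42.
P(G|IV) = 1 − 0.39 = 0.61.
P(G|V) = 1 − 0.39 = 0.61.
P(G) = P(G|I)·P(I) + P(G|II)·P(II) + P(G|III)·P(III) + P(G|IV)·P(IV) + P(G|V)·P(V)
      = 0.66·0.325 + 0.69·0.048 + 0.42·0.277 + 0.61·0.182 + 0.61·0.168
      = 0.2145 + 0.03312 + 0.11634 + 0.11102 + 0.10248 = 0.57746

0.5775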